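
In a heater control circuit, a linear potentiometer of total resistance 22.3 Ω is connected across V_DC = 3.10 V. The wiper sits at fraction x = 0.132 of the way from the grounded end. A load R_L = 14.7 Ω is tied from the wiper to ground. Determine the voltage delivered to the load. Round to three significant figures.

The pot divides into 19.36 Ω above the wiper and 2.944 Ω below.
(x·R_p) ‖ R_L = 2.452 Ω.
V_out = 3.10 × 2.452/(19.36 + 2.452) = 0.3486 V.
(Unloaded: V_out = x·V_DC = 0.409 V.)

V_out ≈ 0.349 V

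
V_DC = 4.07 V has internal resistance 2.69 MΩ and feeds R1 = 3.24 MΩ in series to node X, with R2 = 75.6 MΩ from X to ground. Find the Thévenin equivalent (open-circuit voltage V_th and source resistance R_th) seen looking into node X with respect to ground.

R1' = 2.69 + 3.24 = 5.930 MΩ (source resistance + R1).
Open-circuit (no load on X): V_th = V_DC · R2/(R1' + R2) = 4.07 × 75.6/(5.930 + 75.6) = 3.774 V.
Zeroing V_DC shorts the top of R1' to ground, so R_th = R1' ‖ R2 = 5.499 MΩ.

V_th ≈ 3.77 V, R_th ≈ 5.50 MΩ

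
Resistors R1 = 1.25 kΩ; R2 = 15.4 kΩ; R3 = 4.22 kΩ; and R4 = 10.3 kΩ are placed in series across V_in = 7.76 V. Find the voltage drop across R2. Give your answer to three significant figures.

V ≈ 3.83 V

ΣR = 1.25 + 15.4 + 4.22 + 10.3 = 31.17 kΩ.
V = V_in · R/ΣR = 7.76 × 0.4941 = 3.834 V.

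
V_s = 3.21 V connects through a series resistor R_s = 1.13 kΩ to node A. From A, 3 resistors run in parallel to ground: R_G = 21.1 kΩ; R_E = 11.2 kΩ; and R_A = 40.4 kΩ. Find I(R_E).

I ≈ 0.242 mA

Equivalent of the parallel group: R_p = 6.195 kΩ.
Node voltage V_A = V_s · R_p/(R_s + R_p) = 3.21 × 0.8457 = 2.715 V.
Branch current I = V_A/R_E = 2.715/11.2 = 0.2424 mA.
(Equivalently: I_total = 0.4383 mA, then current-divider fraction G_k/ΣG = 0.5531.)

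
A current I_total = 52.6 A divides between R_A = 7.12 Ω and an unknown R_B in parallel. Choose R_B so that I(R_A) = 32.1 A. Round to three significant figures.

R_B ≈ 11.1 Ω

Two-branch current divider: I_A = I_total · R_B/(R_A + R_B).
With f = 0.6103, R_B = R_A · f/(1−f) = 7.12 × 1.566 = 11.15 Ω.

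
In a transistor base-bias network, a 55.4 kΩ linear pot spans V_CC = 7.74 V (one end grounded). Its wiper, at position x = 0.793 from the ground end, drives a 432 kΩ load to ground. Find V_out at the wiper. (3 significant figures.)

Lower segment x·R_p = 43.93 kΩ; upper segment (1−x)·R_p = 11.47 kΩ.
R_L loads the lower segment: effective lower R = 39.88 kΩ.
Loaded-divider output: V_out = 7.74 × 0.7767 = 6.011 V.

V_out ≈ 6.01 V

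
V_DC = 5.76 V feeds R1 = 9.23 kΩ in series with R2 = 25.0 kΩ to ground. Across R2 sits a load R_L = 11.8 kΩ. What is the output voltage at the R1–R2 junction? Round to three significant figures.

First combine the lower leg with the load: R2 ‖ R_L = 8.016 kΩ.
Now apply the divider: V_out = 5.76 × 0.4648 = 2.677 V.

V_out ≈ 2.68 V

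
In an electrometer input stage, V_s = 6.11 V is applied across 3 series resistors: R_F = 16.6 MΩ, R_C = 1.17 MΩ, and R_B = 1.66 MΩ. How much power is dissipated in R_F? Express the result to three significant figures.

P ≈ 1.64 µW

The common current is I = 6.11/19.43 = 0.3145 µA.
P(R_F) = I²·R_F = (0.3145)² × 16.6 = 1.642 µW.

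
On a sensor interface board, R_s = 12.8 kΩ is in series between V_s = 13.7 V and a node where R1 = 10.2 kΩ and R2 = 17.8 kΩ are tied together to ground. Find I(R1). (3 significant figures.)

Combine the parallel branches: R_p = (1/10.2 + 1/17.8)⁻¹ = 6.484 kΩ.
V_A by voltage divider: V_A = 13.7 × 6.484/(12.8 + 6.484) = 4.607 V.
I(R1) = V_A / R1 = 4.607/10.2 = 0.4516 mA.

I ≈ 0.452 mA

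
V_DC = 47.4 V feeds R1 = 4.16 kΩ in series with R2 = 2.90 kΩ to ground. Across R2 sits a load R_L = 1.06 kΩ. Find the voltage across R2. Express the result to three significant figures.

V_out ≈ 7.45 V

The load sits in parallel with R2, giving an effective lower resistance R2' = R2·R_L/(R2+R_L) = 0.7763 kΩ.
Voltage divider with the loaded lower leg: V_out = 47.4 × 0.7763/(4.16 + 0.7763) = 47.4 × 0.1573 = 7.454 V.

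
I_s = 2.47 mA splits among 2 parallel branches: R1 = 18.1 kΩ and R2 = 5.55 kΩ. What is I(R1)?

I ≈ 0.580 mA

With just two branches, the current splits inversely with resistance.
So I = 2.47 × 5.55/23.65 = 0.5796 mA.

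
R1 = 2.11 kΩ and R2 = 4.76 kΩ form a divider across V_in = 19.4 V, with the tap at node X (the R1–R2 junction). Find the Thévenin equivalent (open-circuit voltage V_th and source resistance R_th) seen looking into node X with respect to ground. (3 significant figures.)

V_th ≈ 13.4 V, R_th ≈ 1.46 kΩ

V_th is the unloaded tap voltage: V_in · R2/(R1+R2) = 19.4 × 0.6929 = 13.44 V.
Zeroing V_in shorts the top of R1 to ground, so R_th = R1 ‖ R2 = 1.462 kΩ.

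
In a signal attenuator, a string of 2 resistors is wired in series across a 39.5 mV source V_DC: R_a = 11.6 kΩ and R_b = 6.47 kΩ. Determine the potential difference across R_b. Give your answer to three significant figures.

Series total: ΣR = 11.6 + 6.47 = 18.07 kΩ.
By the voltage-divider rule, V = 39.5 × 6.470/18.07 = 14.14 mV.

V ≈ 14.1 mV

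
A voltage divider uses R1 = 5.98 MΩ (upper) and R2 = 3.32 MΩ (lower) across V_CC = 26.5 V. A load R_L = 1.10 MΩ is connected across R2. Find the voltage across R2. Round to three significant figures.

V_out ≈ 3.22 V

R2 ‖ R_L = (3.32 × 1.10)/(3.32 + 1.10) = 0.8262 MΩ.
Then V_out = V_CC · R2'/(R1 + R2') = 26.5 × 0.8262/6.806 = 3.217 V.
(Unloaded it would be 9.46 V; the load pulls it down.)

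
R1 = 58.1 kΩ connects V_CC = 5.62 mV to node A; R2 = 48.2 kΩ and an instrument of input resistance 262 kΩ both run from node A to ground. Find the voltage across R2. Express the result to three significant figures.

R2 ‖ R_L = (48.2 × 262)/(48.2 + 262) = 40.71 kΩ.
Voltage divider with the loaded lower leg: V_out = 5.62 × 40.71/(58.1 + 40.71) = 5.62 × 0.4120 = 2.315 mV.

V_out ≈ 2.32 mV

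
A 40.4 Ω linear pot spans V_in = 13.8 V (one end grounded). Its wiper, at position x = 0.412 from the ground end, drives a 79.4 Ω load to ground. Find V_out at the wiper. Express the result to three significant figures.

V_out ≈ 5.06 V

Lower segment x·R_p = 16.64 Ω; upper segment (1−x)·R_p = 23.76 Ω.
Lower segment in parallel with the load: 16.64 ‖ 79.4 = 13.76 Ω.
Then V_out = V_in · 13.76/(23.76 + 13.76) = 5.062 V.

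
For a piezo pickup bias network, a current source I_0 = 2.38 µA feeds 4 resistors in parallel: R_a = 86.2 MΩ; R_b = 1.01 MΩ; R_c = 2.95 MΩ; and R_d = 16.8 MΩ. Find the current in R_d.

Total conductance ΣG = 1/86.2 + 1/1.01 + 1/2.95 + 1/16.8 = 1.400 (units of 1/MΩ).
Current divider: I(R_d) = I_0 · G_k/ΣG = 2.38 × (0.05952/1.400) = 2.38 × 0.04251 = 0.1012 µA.

I ≈ 0.101 µA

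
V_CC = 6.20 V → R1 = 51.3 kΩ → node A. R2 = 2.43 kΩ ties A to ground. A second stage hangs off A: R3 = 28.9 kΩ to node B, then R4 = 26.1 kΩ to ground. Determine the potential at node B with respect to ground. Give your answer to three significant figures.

V_B ≈ 0.128 V

Node A sees R2 in parallel with the series input of stage 2, R3 + R4 = 55.00 kΩ.
Effective lower resistance at A: R2 ‖ 55.00 = 2.327 kΩ.
First divider: V_A = V_CC · 2.327/(51.3 + 2.327) = 0.2691 V.
Stage 2 is unloaded, so V_B = V_A · R4/(R3+R4) = 0.2691 × 26.1/55.00 = 0.1277 V.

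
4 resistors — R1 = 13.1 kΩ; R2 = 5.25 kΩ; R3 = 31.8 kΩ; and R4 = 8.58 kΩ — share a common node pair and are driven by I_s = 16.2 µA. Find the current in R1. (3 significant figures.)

I ≈ 2.98 µA

ΣG = 1/13.1 + 1/5.25 + 1/31.8 + 1/8.58 = 0.4148.
R1 takes the fraction G_k/ΣG = 0.07634/0.4148 = 0.1840, so I = 16.2 × 0.1840 = 2.981 µA.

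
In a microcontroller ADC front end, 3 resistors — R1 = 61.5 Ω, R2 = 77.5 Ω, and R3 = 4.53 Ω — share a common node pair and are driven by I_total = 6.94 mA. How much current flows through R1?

I ≈ 0.452 mA

Conductances: ΣG = 1/61.5 + 1/77.5 + 1/4.53 = 0.2499 (1/Ω).
By the current-divider rule, I = I_total · G_k/ΣG = 6.94 × 0.06506 = 0.4515 mA.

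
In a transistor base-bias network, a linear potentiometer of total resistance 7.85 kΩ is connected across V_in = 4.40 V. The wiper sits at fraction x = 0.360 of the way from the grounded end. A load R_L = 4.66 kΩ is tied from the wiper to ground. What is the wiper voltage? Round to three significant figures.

Split the track: R_lower = x·R_p = 2.826 kΩ, R_upper = (1−x)·R_p = 5.024 kΩ.
Lower segment in parallel with the load: 2.826 ‖ 4.66 = 1.759 kΩ.
Then V_out = V_in · 1.759/(5.024 + 1.759) = 1.141 V.

V_out ≈ 1.14 V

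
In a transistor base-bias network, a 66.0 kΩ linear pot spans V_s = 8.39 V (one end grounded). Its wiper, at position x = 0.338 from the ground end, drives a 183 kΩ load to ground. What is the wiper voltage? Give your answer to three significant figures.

The pot divides into 43.69 kΩ above the wiper and 22.31 kΩ below.
R_L loads the lower segment: effective lower R = 19.88 kΩ.
V_out = 8.39 × 19.88/(43.69 + 19.88) = 2.624 V.

V_out ≈ 2.62 V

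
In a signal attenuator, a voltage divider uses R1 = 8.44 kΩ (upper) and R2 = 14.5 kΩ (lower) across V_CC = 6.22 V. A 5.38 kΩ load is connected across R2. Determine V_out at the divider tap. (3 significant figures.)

The load sits in parallel with R2, giving an effective lower resistance R2' = R2·R_L/(R2+R_L) = 3.924 kΩ.
Voltage divider with the loaded lower leg: V_out = 6.22 × 3.924/(8.44 + 3.924) = 6.22 × 0.3174 = 1.974 V.

V_out ≈ 1.97 V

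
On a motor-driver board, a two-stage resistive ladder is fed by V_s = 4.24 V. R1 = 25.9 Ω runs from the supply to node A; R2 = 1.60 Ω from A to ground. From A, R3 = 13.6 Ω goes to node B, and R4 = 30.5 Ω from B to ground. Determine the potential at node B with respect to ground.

V_B ≈ 0.165 V

Node A sees R2 in parallel with the series input of stage 2, R3 + R4 = 44.10 Ω.
R2 ‖ (R3+R4) = 1.544 Ω.
So V_A = 4.24 × 0.05626 = 0.2385 V.
Stage 2 is unloaded, so V_B = V_A · R4/(R3+R4) = 0.2385 × 30.5/44.10 = 0.1650 V.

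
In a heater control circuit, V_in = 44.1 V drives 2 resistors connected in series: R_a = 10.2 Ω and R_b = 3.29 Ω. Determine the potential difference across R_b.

ΣR = 10.2 + 3.29 = 13.49 Ω.
V = V_in · R/ΣR = 44.1 × 0.2439 = 10.76 V.

V ≈ 10.8 V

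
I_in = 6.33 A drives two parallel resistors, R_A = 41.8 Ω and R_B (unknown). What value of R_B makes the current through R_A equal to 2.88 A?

In a two-way split, I_A/I_in = R_B/(R_A + R_B).
2.88/6.33 = R_B/(R_A + R_B) → R_B = R_A · (0.4550)/(1 − 0.4550) = 41.8 × 0.8348 = 34.89 Ω.

R_B ≈ 34.9 Ω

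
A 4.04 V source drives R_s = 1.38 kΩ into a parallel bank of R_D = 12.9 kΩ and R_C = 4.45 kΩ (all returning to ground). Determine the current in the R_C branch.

I ≈ 0.641 mA

Parallel bank: R_p = 1/(1/12.9 + 1/4.45) = 3.309 kΩ.
V_A = 4.04 × 3.309/4.689 = 2.851 V.
Branch current I = V_A/R_C = 2.851/4.45 = 0.6407 mA.
(Check via current divider: I_total = 0.8617 mA; share G_k/ΣG = 0.7435 → same result.)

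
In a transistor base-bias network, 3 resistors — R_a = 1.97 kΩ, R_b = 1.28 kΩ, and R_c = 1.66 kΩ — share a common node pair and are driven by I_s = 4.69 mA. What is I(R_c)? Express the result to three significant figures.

Conductances: ΣG = 1/1.97 + 1/1.28 + 1/1.66 = 1.891 (1/kΩ).
Current divider: I(R_c) = I_s · G_k/ΣG = 4.69 × (0.6024/1.891) = 4.69 × 0.3185 = 1.494 mA.

I ≈ 1.49 mA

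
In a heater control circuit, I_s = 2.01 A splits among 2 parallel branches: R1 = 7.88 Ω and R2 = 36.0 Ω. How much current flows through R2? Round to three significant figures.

I ≈ 0.361 A

With just two branches, the current splits inversely with resistance.
I(R2) = 2.01 × 7.88/(7.88 + 36.0) = 2.01 × 0.1796 = 0.3610 A.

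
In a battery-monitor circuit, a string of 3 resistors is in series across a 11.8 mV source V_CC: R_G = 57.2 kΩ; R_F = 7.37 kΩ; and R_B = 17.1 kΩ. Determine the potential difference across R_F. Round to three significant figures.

ΣR = 57.2 + 7.37 + 17.1 = 81.67 kΩ.
By the voltage-divider rule, V = 11.8 × 7.370/81.67 = 1.065 mV.

V ≈ 1.06 mV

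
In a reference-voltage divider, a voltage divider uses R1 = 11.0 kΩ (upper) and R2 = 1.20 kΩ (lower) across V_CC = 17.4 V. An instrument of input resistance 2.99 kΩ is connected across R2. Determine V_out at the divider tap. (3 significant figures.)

V_out ≈ 1.26 V

The load sits in parallel with R2, giving an effective lower resistance R2' = R2·R_L/(R2+R_L) = 0.8563 kΩ.
Then V_out = V_CC · R2'/(R1 + R2') = 17.4 × 0.8563/11.86 = 1.257 V.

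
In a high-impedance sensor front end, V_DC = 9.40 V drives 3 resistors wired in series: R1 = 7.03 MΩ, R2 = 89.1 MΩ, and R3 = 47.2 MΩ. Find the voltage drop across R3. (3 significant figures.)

V ≈ 3.10 V

ΣR = 7.03 + 89.1 + 47.2 = 143.3 MΩ.
Voltage divider: V = V_DC · (47.20 / 143.3) = 9.40 × 0.3293 = 3.096 V.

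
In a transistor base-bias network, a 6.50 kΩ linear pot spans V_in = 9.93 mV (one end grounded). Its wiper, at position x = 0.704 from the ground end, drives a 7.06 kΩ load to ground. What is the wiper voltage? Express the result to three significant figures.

V_out ≈ 5.87 mV

The pot divides into 1.924 kΩ above the wiper and 4.576 kΩ below.
Lower segment in parallel with the load: 4.576 ‖ 7.06 = 2.776 kΩ.
Then V_out = V_in · 2.776/(1.924 + 2.776) = 5.865 mV.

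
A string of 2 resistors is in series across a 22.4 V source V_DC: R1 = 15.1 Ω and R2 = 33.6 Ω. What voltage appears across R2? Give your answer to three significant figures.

V ≈ 15.5 V

Series total: ΣR = 15.1 + 33.6 = 48.70 Ω.
V = V_DC · R/ΣR = 22.4 × 0.6899 = 15.45 V.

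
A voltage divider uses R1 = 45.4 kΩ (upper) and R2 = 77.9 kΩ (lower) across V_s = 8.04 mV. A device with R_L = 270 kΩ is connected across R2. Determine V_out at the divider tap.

V_out ≈ 4.59 mV

The load sits in parallel with R2, giving an effective lower resistance R2' = R2·R_L/(R2+R_L) = 60.46 kΩ.
Voltage divider with the loaded lower leg: V_out = 8.04 × 60.46/(45.4 + 60.46) = 8.04 × 0.5711 = 4.592 mV.
(Unloaded it would be 5.08 mV; the load pulls it down.)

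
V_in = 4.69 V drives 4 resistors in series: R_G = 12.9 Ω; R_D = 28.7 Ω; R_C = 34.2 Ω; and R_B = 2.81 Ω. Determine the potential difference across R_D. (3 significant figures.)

Total series resistance ΣR = 12.9 + 28.7 + 34.2 + 2.81 = 78.61 Ω.
By the voltage-divider rule, V = 4.69 × 28.70/78.61 = 1.712 V.

V ≈ 1.71 V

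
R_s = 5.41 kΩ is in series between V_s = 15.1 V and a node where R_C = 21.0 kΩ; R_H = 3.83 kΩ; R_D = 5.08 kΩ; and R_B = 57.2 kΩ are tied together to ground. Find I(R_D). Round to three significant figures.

Combine the parallel branches: R_p = (1/21.0 + 1/3.83 + 1/5.08 + 1/57.2)⁻¹ = 1.912 kΩ.
V_A by voltage divider: V_A = 15.1 × 1.912/(5.41 + 1.912) = 3.943 V.
Branch current I = V_A/R_D = 3.943/5.08 = 0.7762 mA.

I ≈ 0.776 mA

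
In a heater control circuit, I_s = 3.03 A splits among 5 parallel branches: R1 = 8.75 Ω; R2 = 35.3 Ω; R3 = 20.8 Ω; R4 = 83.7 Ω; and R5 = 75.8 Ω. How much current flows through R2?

Conductances: ΣG = 1/8.75 + 1/35.3 + 1/20.8 + 1/83.7 + 1/75.8 = 0.2158 (1/Ω).
R2 takes the fraction G_k/ΣG = 0.02833/0.2158 = 0.1313, so I = 3.03 × 0.1313 = 0.3977 A.

I ≈ 0.398 A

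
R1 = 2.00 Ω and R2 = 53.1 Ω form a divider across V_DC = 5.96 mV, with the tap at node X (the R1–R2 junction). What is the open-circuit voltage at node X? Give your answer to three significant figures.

Open-circuit (no load on X): V_th = V_DC · R2/(R1 + R2) = 5.96 × 53.1/(2.000 + 53.1) = 5.744 mV.

V_th ≈ 5.74 mV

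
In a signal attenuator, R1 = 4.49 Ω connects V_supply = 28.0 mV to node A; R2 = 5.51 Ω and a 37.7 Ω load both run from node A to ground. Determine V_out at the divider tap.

V_out ≈ 14.5 mV

First combine the lower leg with the load: R2 ‖ R_L = 4.807 Ω.
Voltage divider with the loaded lower leg: V_out = 28.0 × 4.807/(4.49 + 4.807) = 28.0 × 0.5171 = 14.48 mV.
(Unloaded it would be 15.4 mV; the load pulls it down.)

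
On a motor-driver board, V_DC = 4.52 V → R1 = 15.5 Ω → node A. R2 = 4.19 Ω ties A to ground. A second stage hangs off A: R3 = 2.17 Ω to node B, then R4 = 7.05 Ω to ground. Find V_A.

V_A ≈ 0.708 V

Looking into the second stage from A: R3 + R4 = 9.220 Ω appears in parallel with R2.
R2 ‖ (R3+R4) = 2.881 Ω.
First divider: V_A = V_DC · 2.881/(15.5 + 2.881) = 0.7084 V.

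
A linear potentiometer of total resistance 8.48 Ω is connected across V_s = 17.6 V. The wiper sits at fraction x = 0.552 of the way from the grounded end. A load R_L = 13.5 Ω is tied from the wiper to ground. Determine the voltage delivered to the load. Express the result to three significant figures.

V_out ≈ 8.41 V

Split the track: R_lower = x·R_p = 4.681 Ω, R_upper = (1−x)·R_p = 3.799 Ω.
R_L loads the lower segment: effective lower R = 3.476 Ω.
V_out = 17.6 × 3.476/(3.799 + 3.476) = 8.409 V.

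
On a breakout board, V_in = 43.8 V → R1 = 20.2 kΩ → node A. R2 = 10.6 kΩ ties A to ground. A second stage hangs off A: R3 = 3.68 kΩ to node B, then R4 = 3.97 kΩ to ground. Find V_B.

Node A sees R2 in parallel with the series input of stage 2, R3 + R4 = 7.650 kΩ.
Effective lower resistance at A: R2 ‖ 7.650 = 4.443 kΩ.
So V_A = 43.8 × 0.1803 = 7.897 V.
Then the unloaded second divider: V_B = V_A × R4/(R3+R4) = 7.897 × 0.5190 = 4.098 V.

V_B ≈ 4.10 V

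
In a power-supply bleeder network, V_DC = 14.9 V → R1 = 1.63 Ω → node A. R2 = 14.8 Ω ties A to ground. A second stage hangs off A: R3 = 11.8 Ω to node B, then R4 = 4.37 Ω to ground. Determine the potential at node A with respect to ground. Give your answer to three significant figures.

V_A ≈ 12.3 V

The second stage (R3 + R4 = 16.17 Ω) loads node A in parallel with R2.
R2 ‖ (R3+R4) = 7.727 Ω.
So V_A = 14.9 × 0.8258 = 12.30 V.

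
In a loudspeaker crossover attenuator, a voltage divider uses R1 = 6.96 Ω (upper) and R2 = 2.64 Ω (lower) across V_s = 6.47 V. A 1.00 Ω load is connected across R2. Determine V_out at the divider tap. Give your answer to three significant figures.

V_out ≈ 0.611 V

First combine the lower leg with the load: R2 ‖ R_L = 0.7253 Ω.
Then V_out = V_s · R2'/(R1 + R2') = 6.47 × 0.7253/7.685 = 0.6106 V.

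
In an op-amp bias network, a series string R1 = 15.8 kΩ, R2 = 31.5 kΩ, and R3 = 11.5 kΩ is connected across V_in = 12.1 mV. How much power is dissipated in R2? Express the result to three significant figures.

ΣR = 58.80 kΩ → I = 12.1/58.80 = 0.2058 µA.
V(R2) = I·R = 6.482 mV; P = V·I = 6.482 × 0.2058 = 1.334 nW.

P ≈ 1.33 nW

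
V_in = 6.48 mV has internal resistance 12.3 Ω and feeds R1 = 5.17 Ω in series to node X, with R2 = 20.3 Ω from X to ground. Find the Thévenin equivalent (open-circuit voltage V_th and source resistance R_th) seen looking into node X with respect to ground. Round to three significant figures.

V_th ≈ 3.48 mV, R_th ≈ 9.39 Ω

R1' = 12.3 + 5.17 = 17.47 Ω (source resistance + R1).
Open-circuit (no load on X): V_th = V_in · R2/(R1' + R2) = 6.48 × 20.3/(17.47 + 20.3) = 3.483 mV.
Looking into X with the source shorted: R_th = R1'·R2/(R1'+R2) = 17.47 × 20.3/37.77 = 9.389 Ω.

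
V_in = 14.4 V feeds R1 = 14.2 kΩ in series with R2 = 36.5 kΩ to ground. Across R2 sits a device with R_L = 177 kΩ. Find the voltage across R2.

V_out ≈ 9.80 V

R2 ‖ R_L = (36.5 × 177)/(36.5 + 177) = 30.26 kΩ.
Now apply the divider: V_out = 14.4 × 0.6806 = 9.801 V.
(Unloaded it would be 10.4 V; the load pulls it down.)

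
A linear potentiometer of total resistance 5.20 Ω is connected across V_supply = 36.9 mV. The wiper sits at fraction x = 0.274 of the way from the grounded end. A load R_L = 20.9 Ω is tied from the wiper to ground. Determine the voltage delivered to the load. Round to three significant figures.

V_out ≈ 9.63 mV

Split the track: R_lower = x·R_p = 1.425 Ω, R_upper = (1−x)·R_p = 3.775 Ω.
(x·R_p) ‖ R_L = 1.334 Ω.
Then V_out = V_supply · 1.334/(3.775 + 1.334) = 9.634 mV.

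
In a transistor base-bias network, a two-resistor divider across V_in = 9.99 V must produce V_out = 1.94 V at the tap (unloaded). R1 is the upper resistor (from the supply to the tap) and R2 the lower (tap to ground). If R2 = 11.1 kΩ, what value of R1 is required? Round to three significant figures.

R1 ≈ 46.1 kΩ

Required fraction k = V_out/V_in = 0.1942.
Rearranging, R1 = R2·(1−k)/k = 11.1 × 4.149 = 46.06 kΩ.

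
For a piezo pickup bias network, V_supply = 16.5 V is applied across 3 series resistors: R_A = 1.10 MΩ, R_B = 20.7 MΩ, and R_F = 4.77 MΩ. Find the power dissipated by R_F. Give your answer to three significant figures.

ΣR = 26.57 MΩ → I = 16.5/26.57 = 0.6210 µA.
P = I²R = 0.3856 × 4.77 = 1.840 µW.

P ≈ 1.84 µW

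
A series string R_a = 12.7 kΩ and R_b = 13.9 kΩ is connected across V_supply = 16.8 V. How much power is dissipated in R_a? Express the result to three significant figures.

ΣR = 26.60 kΩ → I = 16.8/26.60 = 0.6316 mA.
V(R_a) = I·R = 8.021 V; P = V·I = 8.021 × 0.6316 = 5.066 mW.

P ≈ 5.07 mW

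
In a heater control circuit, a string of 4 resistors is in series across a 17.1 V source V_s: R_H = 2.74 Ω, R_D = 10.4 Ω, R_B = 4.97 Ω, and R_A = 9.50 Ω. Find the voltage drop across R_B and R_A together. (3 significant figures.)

ΣR = 2.74 + 10.4 + 4.97 + 9.50 = 27.61 Ω.
R_{R_B..R_A} = 4.97 + 9.50 = 14.47 Ω.
V = V_s · R/ΣR = 17.1 × 0.5241 = 8.962 V.

V ≈ 8.96 V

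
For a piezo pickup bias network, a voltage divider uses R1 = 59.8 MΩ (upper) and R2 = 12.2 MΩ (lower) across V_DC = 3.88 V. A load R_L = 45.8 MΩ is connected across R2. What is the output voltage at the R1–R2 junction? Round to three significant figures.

First combine the lower leg with the load: R2 ‖ R_L = 9.634 MΩ.
Voltage divider with the loaded lower leg: V_out = 3.88 × 9.634/(59.8 + 9.634) = 3.88 × 0.1387 = 0.5383 V.
(Unloaded it would be 0.657 V; the load pulls it down.)

V_out ≈ 0.538 V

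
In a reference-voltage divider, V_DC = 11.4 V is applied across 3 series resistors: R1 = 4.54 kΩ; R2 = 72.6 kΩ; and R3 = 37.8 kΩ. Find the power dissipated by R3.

The common current is I = 11.4/114.9 = 0.09918 mA.
V(R3) = I·R = 3.749 V; P = V·I = 3.749 × 0.09918 = 0.3718 mW.

P ≈ 0.372 mW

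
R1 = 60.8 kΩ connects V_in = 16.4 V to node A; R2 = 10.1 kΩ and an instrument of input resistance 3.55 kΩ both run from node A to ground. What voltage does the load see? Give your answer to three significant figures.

V_out ≈ 0.679 V

R2 ‖ R_L = (10.1 × 3.55)/(10.1 + 3.55) = 2.627 kΩ.
Now apply the divider: V_out = 16.4 × 0.04141 = 0.6792 V.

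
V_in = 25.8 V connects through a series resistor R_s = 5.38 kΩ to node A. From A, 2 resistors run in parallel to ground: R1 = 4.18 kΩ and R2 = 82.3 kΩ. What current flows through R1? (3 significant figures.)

Parallel bank: R_p = 1/(1/4.18 + 1/82.3) = 3.978 kΩ.
Node voltage V_A = V_in · R_p/(R_s + R_p) = 25.8 × 0.4251 = 10.97 V.
I(R1) = V_A / R1 = 10.97/4.18 = 2.624 mA.
(Check via current divider: I_total = 2.757 mA; share G_k/ΣG = 0.9517 → same result.)

I ≈ 2.62 mA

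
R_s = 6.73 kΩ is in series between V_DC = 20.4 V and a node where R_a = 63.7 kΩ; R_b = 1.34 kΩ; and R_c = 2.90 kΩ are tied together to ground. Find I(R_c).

Parallel bank: R_p = 1/(1/63.7 + 1/1.34 + 1/2.90) = 0.9035 kΩ.
V_A = 20.4 × 0.9035/7.634 = 2.415 V.
I(R_c) = V_A / R_c = 2.415/2.90 = 0.8326 mA.

I ≈ 0.833 mA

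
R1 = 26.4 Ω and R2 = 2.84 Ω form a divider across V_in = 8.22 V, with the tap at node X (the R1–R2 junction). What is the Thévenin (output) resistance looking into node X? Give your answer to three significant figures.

Looking into X with the source shorted: R_th = R1·R2/(R1+R2) = 26.40 × 2.84/29.24 = 2.564 Ω.

R_th ≈ 2.56 Ω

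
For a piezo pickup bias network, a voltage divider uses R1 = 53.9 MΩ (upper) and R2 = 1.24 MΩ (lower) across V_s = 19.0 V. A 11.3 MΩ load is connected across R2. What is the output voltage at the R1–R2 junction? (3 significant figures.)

First combine the lower leg with the load: R2 ‖ R_L = 1.117 MΩ.
Then V_out = V_s · R2'/(R1 + R2') = 19.0 × 1.117/55.02 = 0.3859 V.
(Unloaded it would be 0.427 V; the load pulls it down.)

V_out ≈ 0.386 V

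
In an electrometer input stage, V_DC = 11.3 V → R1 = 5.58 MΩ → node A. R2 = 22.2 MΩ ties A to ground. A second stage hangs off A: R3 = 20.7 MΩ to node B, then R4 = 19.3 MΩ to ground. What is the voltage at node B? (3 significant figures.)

V_B ≈ 3.92 V

Node A sees R2 in parallel with the series input of stage 2, R3 + R4 = 40.00 MΩ.
Effective lower resistance at A: R2 ‖ 40.00 = 14.28 MΩ.
So V_A = 11.3 × 0.7190 = 8.125 V.
Stage 2 is unloaded, so V_B = V_A · R4/(R3+R4) = 8.125 × 19.3/40.00 = 3.920 V.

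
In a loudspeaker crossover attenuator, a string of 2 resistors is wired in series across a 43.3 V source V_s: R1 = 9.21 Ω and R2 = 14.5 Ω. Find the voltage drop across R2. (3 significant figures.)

ΣR = 9.21 + 14.5 = 23.71 Ω.
Voltage divider: V = V_s · (14.50 / 23.71) = 43.3 × 0.6116 = 26.48 V.

V ≈ 26.5 V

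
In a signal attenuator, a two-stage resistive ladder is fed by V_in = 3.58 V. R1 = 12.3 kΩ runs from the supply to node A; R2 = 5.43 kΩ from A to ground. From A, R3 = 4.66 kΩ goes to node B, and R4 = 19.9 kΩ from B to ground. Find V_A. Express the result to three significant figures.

Looking into the second stage from A: R3 + R4 = 24.56 kΩ appears in parallel with R2.
R2 ‖ (R3+R4) = 4.447 kΩ.
So V_A = 3.58 × 0.2655 = 0.9506 V.

V_A ≈ 0.951 V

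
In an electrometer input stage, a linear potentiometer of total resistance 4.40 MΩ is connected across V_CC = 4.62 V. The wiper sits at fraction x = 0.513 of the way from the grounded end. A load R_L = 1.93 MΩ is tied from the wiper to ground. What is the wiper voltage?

V_out ≈ 1.51 V

Split the track: R_lower = x·R_p = 2.257 MΩ, R_upper = (1−x)·R_p = 2.143 MΩ.
(x·R_p) ‖ R_L = 1.040 MΩ.
V_out = 4.62 × 1.040/(2.143 + 1.040) = 1.510 V.
(Unloaded: V_out = x·V_CC = 2.37 V.)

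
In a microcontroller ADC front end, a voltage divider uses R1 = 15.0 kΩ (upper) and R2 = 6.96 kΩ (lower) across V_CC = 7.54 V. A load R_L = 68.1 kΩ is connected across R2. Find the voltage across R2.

R2 ‖ R_L = (6.96 × 68.1)/(6.96 + 68.1) = 6.315 kΩ.
Then V_out = V_CC · R2'/(R1 + R2') = 7.54 × 6.315/21.31 = 2.234 V.
(Unloaded it would be 2.39 V; the load pulls it down.)

V_out ≈ 2.23 V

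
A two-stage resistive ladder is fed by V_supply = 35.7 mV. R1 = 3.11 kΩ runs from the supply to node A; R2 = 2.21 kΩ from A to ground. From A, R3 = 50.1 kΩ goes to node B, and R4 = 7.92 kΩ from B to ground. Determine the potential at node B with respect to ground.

Node A sees R2 in parallel with the series input of stage 2, R3 + R4 = 58.02 kΩ.
R2 ‖ (R3+R4) = 2.129 kΩ.
First divider: V_A = V_supply · 2.129/(3.11 + 2.129) = 14.51 mV.
V_B = V_A × 0.1365 = 1.980 mV.

V_B ≈ 1.98 mV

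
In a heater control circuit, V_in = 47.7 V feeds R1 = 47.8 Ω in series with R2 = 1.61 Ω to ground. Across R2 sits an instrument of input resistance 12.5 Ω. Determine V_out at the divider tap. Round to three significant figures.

The load sits in parallel with R2, giving an effective lower resistance R2' = R2·R_L/(R2+R_L) = 1.426 Ω.
Now apply the divider: V_out = 47.7 × 0.02897 = 1.382 V.

V_out ≈ 1.38 V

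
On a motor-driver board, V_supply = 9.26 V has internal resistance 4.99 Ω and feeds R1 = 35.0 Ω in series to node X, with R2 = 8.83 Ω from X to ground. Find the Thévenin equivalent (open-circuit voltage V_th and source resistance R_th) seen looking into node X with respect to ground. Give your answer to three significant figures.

V_th ≈ 1.67 V, R_th ≈ 7.23 Ω

R1' = 4.99 + 35.0 = 39.99 Ω (source resistance + R1).
V_th is the unloaded tap voltage: V_supply · R2/(R1'+R2) = 9.26 × 0.1809 = 1.675 V.
Zeroing V_supply shorts the top of R1' to ground, so R_th = R1' ‖ R2 = 7.233 Ω.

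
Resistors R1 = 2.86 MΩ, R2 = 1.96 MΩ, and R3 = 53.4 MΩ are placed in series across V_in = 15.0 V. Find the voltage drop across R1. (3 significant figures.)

Total series resistance ΣR = 2.86 + 1.96 + 53.4 = 58.22 MΩ.
Voltage divider: V = V_in · (2.860 / 58.22) = 15.0 × 0.04912 = 0.7369 V.

V ≈ 0.737 V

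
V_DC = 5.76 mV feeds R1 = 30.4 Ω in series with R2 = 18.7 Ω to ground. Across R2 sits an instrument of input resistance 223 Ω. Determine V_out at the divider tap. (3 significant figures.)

The load sits in parallel with R2, giving an effective lower resistance R2' = R2·R_L/(R2+R_L) = 17.25 Ω.
Now apply the divider: V_out = 5.76 × 0.3621 = 2.085 mV.

V_out ≈ 2.09 mV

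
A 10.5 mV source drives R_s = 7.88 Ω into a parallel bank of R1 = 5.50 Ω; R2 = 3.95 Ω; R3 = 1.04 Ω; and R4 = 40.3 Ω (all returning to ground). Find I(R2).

Parallel bank: R_p = 1/(1/5.50 + 1/3.95 + 1/1.04 + 1/40.3) = 0.7036 Ω.
V_A by voltage divider: V_A = 10.5 × 0.7036/(7.88 + 0.7036) = 0.8606 mV.
Branch current I = V_A/R2 = 0.8606/3.95 = 0.2179 mA.

I ≈ 0.218 mA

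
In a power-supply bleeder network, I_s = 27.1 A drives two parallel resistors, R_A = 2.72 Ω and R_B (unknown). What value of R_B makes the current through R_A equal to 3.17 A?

R_B ≈ 0.360 Ω

The fraction through R_A equals R_B/(R_A+R_B).
3.17/27.1 = R_B/(R_A + R_B) → R_B = R_A · (0.1170)/(1 − 0.1170) = 2.72 × 0.1325 = 0.3603 Ω.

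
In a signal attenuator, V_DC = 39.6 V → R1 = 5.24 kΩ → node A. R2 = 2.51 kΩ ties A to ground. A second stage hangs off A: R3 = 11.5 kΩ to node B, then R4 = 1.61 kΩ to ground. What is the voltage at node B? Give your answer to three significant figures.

V_B ≈ 1.39 V

The second stage (R3 + R4 = 13.11 kΩ) loads node A in parallel with R2.
Effective lower resistance at A: R2 ‖ 13.11 = 2.107 kΩ.
First divider: V_A = V_DC · 2.107/(5.24 + 2.107) = 11.36 V.
V_B = V_A × 0.1228 = 1.395 V.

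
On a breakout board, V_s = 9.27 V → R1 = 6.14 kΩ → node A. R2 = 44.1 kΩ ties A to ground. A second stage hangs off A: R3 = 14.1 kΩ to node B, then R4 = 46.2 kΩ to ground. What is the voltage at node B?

V_B ≈ 5.72 V

Node A sees R2 in parallel with the series input of stage 2, R3 + R4 = 60.30 kΩ.
R2 ‖ (R3+R4) = 25.47 kΩ.
First divider: V_A = V_s · 25.47/(6.14 + 25.47) = 7.469 V.
Stage 2 is unloaded, so V_B = V_A · R4/(R3+R4) = 7.469 × 46.2/60.30 = 5.723 V.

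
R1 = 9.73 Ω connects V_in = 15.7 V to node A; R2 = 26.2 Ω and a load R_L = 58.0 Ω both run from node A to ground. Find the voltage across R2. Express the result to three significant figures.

First combine the lower leg with the load: R2 ‖ R_L = 18.05 Ω.
Now apply the divider: V_out = 15.7 × 0.6497 = 10.20 V.
(Unloaded it would be 11.4 V; the load pulls it down.)

V_out ≈ 10.2 V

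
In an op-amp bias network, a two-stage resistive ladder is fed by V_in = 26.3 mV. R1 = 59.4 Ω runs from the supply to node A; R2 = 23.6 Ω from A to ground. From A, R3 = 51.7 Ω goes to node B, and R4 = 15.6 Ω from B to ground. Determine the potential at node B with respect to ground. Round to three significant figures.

V_B ≈ 1.39 mV

Looking into the second stage from A: R3 + R4 = 67.30 Ω appears in parallel with R2.
R2 ‖ (R3+R4) = 17.47 Ω.
V_A = 26.3 × 17.47/(59.4 + 17.47) = 5.978 mV.
V_B = V_A × 0.2318 = 1.386 mV.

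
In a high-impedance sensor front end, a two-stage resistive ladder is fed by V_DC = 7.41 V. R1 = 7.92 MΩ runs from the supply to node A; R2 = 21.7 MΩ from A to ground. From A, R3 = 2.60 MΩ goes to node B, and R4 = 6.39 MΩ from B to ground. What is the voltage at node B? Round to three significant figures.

Node A sees R2 in parallel with the series input of stage 2, R3 + R4 = 8.990 MΩ.
R2 ‖ (R3+R4) = 6.357 MΩ.
First divider: V_A = V_DC · 6.357/(7.92 + 6.357) = 3.299 V.
V_B = V_A × 0.7108 = 2.345 V.

V_B ≈ 2.35 V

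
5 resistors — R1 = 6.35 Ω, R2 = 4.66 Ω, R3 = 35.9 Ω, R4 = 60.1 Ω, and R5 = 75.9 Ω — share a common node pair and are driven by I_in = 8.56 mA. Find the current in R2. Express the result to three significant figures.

I ≈ 4.27 mA

Conductances: ΣG = 1/6.35 + 1/4.66 + 1/35.9 + 1/60.1 + 1/75.9 = 0.4297 (1/Ω).
R2 takes the fraction G_k/ΣG = 0.2146/0.4297 = 0.4994, so I = 8.56 × 0.4994 = 4.274 mA.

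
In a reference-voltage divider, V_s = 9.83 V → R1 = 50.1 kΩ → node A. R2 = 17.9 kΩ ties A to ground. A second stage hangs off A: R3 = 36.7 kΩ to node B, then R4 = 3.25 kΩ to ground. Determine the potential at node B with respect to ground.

The second stage (R3 + R4 = 39.95 kΩ) loads node A in parallel with R2.
R2 ‖ (R3+R4) = 12.36 kΩ.
V_A = 9.83 × 12.36/(50.1 + 12.36) = 1.945 V.
Then the unloaded second divider: V_B = V_A × R4/(R3+R4) = 1.945 × 0.08135 = 0.1583 V.

V_B ≈ 0.158 V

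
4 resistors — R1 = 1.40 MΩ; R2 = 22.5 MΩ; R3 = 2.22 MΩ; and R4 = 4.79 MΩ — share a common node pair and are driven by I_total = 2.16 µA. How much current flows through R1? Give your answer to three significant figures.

I ≈ 1.09 µA

Total conductance ΣG = 1/1.40 + 1/22.5 + 1/2.22 + 1/4.79 = 1.418 (units of 1/MΩ).
By the current-divider rule, I = I_total · G_k/ΣG = 2.16 × 0.5037 = 1.088 µA.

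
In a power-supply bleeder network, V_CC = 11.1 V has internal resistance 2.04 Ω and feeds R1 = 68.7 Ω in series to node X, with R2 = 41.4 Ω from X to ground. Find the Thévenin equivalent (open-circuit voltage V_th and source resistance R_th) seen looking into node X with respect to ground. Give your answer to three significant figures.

R1' = 2.04 + 68.7 = 70.74 Ω (source resistance + R1).
V_th is the unloaded tap voltage: V_CC · R2/(R1'+R2) = 11.1 × 0.3692 = 4.098 V.
Looking into X with the source shorted: R_th = R1'·R2/(R1'+R2) = 70.74 × 41.4/112.1 = 26.12 Ω.

V_th ≈ 4.10 V, R_th ≈ 26.1 Ω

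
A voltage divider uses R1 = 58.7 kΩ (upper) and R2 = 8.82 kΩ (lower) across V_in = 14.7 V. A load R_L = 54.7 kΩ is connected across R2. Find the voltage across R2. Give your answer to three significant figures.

R2 ‖ R_L = (8.82 × 54.7)/(8.82 + 54.7) = 7.595 kΩ.
Now apply the divider: V_out = 14.7 × 0.1146 = 1.684 V.

V_out ≈ 1.68 V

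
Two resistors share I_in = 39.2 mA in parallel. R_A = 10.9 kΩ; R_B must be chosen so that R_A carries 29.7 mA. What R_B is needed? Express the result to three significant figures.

R_B ≈ 34.1 kΩ

In a two-way split, I_A/I_in = R_B/(R_A + R_B).
With f = 0.7577, R_B = R_A · f/(1−f) = 10.9 × 3.126 = 34.08 kΩ.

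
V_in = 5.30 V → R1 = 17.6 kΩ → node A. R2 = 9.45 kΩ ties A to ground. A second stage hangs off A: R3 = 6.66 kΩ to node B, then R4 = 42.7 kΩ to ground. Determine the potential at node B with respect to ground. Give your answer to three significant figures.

Looking into the second stage from A: R3 + R4 = 49.36 kΩ appears in parallel with R2.
R2 ‖ (R3+R4) = 7.932 kΩ.
So V_A = 5.30 × 0.3107 = 1.646 V.
Stage 2 is unloaded, so V_B = V_A · R4/(R3+R4) = 1.646 × 42.7/49.36 = 1.424 V.

V_B ≈ 1.42 V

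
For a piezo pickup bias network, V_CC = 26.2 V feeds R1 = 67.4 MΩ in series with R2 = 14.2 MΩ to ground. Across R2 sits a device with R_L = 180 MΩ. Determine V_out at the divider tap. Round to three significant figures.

First combine the lower leg with the load: R2 ‖ R_L = 13.16 MΩ.
Voltage divider with the loaded lower leg: V_out = 26.2 × 13.16/(67.4 + 13.16) = 26.2 × 0.1634 = 4.280 V.
(Unloaded it would be 4.56 V; the load pulls it down.)

V_out ≈ 4.28 V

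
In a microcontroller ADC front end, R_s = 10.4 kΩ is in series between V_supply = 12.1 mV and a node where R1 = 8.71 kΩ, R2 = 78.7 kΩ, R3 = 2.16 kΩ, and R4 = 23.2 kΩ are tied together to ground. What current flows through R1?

Combine the parallel branches: R_p = (1/8.71 + 1/78.7 + 1/2.16 + 1/23.2)⁻¹ = 1.578 kΩ.
V_A by voltage divider: V_A = 12.1 × 1.578/(10.4 + 1.578) = 1.594 mV.
Branch current I = V_A/R1 = 1.594/8.71 = 0.1830 µA.

I ≈ 0.183 µA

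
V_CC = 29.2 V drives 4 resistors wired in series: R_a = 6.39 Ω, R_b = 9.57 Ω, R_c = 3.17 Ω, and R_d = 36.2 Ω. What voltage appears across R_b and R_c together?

V ≈ 6.72 V

Series total: ΣR = 6.39 + 9.57 + 3.17 + 36.2 = 55.33 Ω.
R_{R_b..R_c} = 9.57 + 3.17 = 12.74 Ω.
Voltage divider: V = V_CC · (12.74 / 55.33) = 29.2 × 0.2303 = 6.723 V.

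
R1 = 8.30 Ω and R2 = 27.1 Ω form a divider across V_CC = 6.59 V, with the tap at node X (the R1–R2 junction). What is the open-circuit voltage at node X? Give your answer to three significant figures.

V_th ≈ 5.04 V

With X open, the divider is unloaded: V_th = 6.59 × 27.1/35.40 = 5.045 V.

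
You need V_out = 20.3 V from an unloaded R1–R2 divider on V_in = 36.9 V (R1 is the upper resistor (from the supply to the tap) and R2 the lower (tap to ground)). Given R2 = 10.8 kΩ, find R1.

The divider ratio is R2/(R1+R2) = 20.3/36.9 = 0.5501.
Rearranging, R1 = R2·(1−k)/k = 10.8 × 0.8177 = 8.832 kΩ.

R1 ≈ 8.83 kΩ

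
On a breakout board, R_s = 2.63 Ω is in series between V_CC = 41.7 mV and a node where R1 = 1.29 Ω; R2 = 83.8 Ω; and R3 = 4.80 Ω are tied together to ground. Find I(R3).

Equivalent of the parallel group: R_p = 1.005 Ω.
Node voltage V_A = V_CC · R_p/(R_s + R_p) = 41.7 × 0.2764 = 11.53 mV.
I(R3) = V_A / R3 = 11.53/4.80 = 2.401 mA.
(Check via current divider: I_total = 11.47 mA; share G_k/ΣG = 0.2093 → same result.)

I ≈ 2.40 mA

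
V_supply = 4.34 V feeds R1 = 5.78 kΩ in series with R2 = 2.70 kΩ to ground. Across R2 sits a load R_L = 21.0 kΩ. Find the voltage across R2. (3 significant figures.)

V_out ≈ 1.27 V

The load sits in parallel with R2, giving an effective lower resistance R2' = R2·R_L/(R2+R_L) = 2.392 kΩ.
Then V_out = V_supply · R2'/(R1 + R2') = 4.34 × 2.392/8.172 = 1.270 V.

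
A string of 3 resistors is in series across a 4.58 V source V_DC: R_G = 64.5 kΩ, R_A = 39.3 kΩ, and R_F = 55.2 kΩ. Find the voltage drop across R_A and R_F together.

Total series resistance ΣR = 64.5 + 39.3 + 55.2 = 159.0 kΩ.
R_{R_A..R_F} = 39.3 + 55.2 = 94.50 kΩ.
V = V_DC · R/ΣR = 4.58 × 0.5943 = 2.722 V.

V ≈ 2.72 V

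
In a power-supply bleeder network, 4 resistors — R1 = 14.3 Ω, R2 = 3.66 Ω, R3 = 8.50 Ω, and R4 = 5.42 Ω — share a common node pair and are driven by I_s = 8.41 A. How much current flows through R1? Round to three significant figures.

Total conductance ΣG = 1/14.3 + 1/3.66 + 1/8.50 + 1/5.42 = 0.6453 (units of 1/Ω).
R1 takes the fraction G_k/ΣG = 0.06993/0.6453 = 0.1084, so I = 8.41 × 0.1084 = 0.9114 A.

I ≈ 0.911 A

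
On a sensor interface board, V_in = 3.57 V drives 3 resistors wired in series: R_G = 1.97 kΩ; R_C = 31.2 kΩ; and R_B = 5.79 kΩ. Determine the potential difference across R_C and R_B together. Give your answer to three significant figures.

Series total: ΣR = 1.97 + 31.2 + 5.79 = 38.96 kΩ.
R_{R_C..R_B} = 31.2 + 5.79 = 36.99 kΩ.
Voltage divider: V = V_in · (36.99 / 38.96) = 3.57 × 0.9494 = 3.389 V.

V ≈ 3.39 V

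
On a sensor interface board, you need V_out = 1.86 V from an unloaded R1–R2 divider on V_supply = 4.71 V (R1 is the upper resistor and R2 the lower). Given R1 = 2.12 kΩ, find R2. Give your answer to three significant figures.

R2 ≈ 1.38 kΩ

V_out/V_supply = R2/(R1+R2) = 0.3949.
Rearranging, R2 = R1·k/(1−k) = 2.12 × 0.6526 = 1.384 kΩ.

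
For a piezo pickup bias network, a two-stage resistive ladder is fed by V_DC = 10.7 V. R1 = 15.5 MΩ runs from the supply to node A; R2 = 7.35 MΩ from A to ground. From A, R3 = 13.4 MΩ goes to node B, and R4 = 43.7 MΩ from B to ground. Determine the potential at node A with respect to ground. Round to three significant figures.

V_A ≈ 3.17 V

The second stage (R3 + R4 = 57.10 MΩ) loads node A in parallel with R2.
Effective lower resistance at A: R2 ‖ 57.10 = 6.512 MΩ.
First divider: V_A = V_DC · 6.512/(15.5 + 6.512) = 3.165 V.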